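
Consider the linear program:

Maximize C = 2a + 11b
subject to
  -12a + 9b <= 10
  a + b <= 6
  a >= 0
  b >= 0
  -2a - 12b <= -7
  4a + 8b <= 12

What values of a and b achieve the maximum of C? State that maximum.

a = 7/33, b = 46/33, maximum C = 520/33

Corner points and C = 2a + 11b:
  (0, 10/9) → C = 110/9
  (7/33, 46/33) → C = 520/33
  (0, 7/12) → C = 77/12
  (11/4, 1/8) → C = 55/8

At the optimal vertex, -12a + 9b = 10 and 4a + 8b = 12.
Solving simultaneously gives a = 7/33, b = 46/33.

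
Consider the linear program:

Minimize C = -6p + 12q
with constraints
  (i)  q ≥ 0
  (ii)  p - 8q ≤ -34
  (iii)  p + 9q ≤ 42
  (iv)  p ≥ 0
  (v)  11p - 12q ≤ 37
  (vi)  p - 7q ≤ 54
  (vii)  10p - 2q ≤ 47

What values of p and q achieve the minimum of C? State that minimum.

Extreme points and C = -6p + 12q:
  (30/17, 76/17) → C = 732/17
  (0, 17/4) → C = 51
  (0, 14/3) → C = 56

The optimum lies where p - 8q = -34 and p + 9q = 42.
Solving simultaneously gives p = 30/17, q = 76/17.

p = 30/17, q = 76/17, minimum C = 732/17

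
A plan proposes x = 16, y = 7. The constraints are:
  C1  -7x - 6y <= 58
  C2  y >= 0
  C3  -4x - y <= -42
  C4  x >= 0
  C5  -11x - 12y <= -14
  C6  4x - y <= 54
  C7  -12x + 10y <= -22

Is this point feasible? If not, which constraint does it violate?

Constraint C6: 4x - y = 57, which is not ≤ 54. All other constraints are satisfied.

not feasible — violates C6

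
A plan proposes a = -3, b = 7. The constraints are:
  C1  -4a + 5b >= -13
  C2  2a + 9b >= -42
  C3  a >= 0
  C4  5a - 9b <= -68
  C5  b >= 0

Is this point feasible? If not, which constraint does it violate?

Constraint C3: a = -3, which is not ≥ 0. All other constraints are satisfied.

not feasible — violates C3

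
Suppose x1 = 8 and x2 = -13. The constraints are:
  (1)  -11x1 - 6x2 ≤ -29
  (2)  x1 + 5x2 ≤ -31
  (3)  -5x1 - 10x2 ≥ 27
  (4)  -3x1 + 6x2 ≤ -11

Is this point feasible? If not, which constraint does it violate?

not feasible — violates (1)

Constraint (1): -11x1 - 6x2 = -10, which is not ≤ -29. All other constraints are satisfied.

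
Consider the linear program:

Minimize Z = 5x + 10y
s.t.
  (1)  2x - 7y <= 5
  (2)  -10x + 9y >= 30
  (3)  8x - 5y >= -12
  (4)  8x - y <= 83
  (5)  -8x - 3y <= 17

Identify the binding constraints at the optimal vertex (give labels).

Extreme points and Z = 5x + 10y:
  (21/11, 60/11) → Z = 705/11
  (777/62, 535/31) → Z = 14585/62
  (427/32, 95/4) → Z = 9735/32

The minimum is at (21/11, 60/11). Substituting into each constraint, equality holds for (2) and (3); the remaining constraints have slack.

(2) and (3)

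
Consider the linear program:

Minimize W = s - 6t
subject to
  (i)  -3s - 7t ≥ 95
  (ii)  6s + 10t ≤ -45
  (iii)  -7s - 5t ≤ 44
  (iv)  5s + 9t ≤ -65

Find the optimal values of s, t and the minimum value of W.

s = 167/34, t = -533/34, minimum W = 3365/34

Vertices and W = s - 6t:
  (167/34, -533/34) → W = 3365/34
  (50, -35) → W = 260
  (245/4, -165/4) → W = 1235/4
The feasible region is unbounded (it extends along (5, -3), (5, -7)), but W strictly increases along every unbounded feasible direction, so there is no improving ray and the minimum is attained at a vertex.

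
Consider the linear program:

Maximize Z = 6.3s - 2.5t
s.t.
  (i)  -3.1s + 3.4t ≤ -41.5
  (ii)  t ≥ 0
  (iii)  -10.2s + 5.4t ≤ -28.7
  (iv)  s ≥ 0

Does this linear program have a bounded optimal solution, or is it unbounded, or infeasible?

unbounded

From the feasible point (415/31, 0), moving in the direction (3.4, 3.1) keeps every constraint satisfied while Z increases without bound.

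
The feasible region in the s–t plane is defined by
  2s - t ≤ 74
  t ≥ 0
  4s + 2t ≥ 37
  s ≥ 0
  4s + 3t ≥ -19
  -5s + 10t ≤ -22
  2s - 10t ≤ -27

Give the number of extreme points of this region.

The feasible vertices (each the meet of two boundaries and inside every other half-plane) are:
  (718/15, 326/15)
  (767/18, 101/9)
  (49/3, 179/30)

3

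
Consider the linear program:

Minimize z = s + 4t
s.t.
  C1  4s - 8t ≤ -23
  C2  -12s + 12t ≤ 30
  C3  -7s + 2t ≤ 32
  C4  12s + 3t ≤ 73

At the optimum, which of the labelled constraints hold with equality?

Vertices and z = s + 4t:
  (3/4, 13/4) → z = 55/4
  (515/108, 142/27) → z = 929/36
  (131/30, 103/15) → z = 191/6

The minimum is at (3/4, 13/4). Substituting into each constraint, equality holds for C1 and C2; the remaining constraints have slack.

C1 and C2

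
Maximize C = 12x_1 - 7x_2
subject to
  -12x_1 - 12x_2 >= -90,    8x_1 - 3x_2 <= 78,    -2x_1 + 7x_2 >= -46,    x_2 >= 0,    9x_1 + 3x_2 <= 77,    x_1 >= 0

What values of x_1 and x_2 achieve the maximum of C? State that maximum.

x_1 = 15/2, x_2 = 0, maximum C = 90

Feasible corners and C = 12x_1 - 7x_2:
  (15/2, 0) → C = 90
  (0, 15/2) → C = -105/2
  (0, 0) → C = 0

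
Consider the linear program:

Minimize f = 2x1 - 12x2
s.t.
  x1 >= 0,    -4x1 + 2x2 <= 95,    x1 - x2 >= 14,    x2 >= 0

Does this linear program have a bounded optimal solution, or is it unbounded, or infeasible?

From the feasible point (14, 0), moving in the direction (1, 1) keeps every constraint satisfied while f decreases without bound.

unbounded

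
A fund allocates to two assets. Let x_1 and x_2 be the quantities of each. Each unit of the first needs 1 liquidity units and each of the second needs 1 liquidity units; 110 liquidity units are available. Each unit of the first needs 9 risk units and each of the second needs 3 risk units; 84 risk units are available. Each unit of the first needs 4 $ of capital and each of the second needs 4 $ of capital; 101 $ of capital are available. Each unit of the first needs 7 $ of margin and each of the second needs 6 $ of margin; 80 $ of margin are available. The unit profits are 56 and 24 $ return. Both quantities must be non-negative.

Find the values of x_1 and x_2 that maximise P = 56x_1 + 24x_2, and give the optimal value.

Corner points and P = 56x_1 + 24x_2:
  (0, 0) → P = 0
  (0, 40/3) → P = 320
  (28/3, 0) → P = 1568/3
  (8, 4) → P = 544

The optimum lies where 9x_1 + 3x_2 = 84 and 7x_1 + 6x_2 = 80.
Solving simultaneously gives x_1 = 8, x_2 = 4.

x_1 = 8, x_2 = 4, maximum P = 544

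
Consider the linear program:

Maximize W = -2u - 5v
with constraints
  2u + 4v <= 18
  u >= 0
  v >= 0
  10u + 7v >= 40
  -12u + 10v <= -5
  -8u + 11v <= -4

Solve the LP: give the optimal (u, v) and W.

u = 4, v = 0, maximum W = -8

Extreme points and W = -2u - 5v:
  (9, 0) → W = -18
  (107/27, 68/27) → W = -554/27
  (4, 0) → W = -8
  (234/83, 140/83) → W = -1168/83

The binding constraints are v = 0 and 10u + 7v = 40.
Solving simultaneously gives u = 4, v = 0.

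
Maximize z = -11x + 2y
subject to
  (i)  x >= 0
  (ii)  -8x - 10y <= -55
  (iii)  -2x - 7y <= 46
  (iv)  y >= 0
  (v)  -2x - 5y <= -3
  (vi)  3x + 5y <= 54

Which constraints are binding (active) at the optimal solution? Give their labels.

Corner points and z = -11x + 2y:
  (0, 11/2) → z = 11
  (0, 54/5) → z = 108/5
  (55/8, 0) → z = -605/8
  (18, 0) → z = -198

The maximum is at (0, 54/5). Substituting into each constraint, equality holds for (i) and (vi); the remaining constraints have slack.

(i) and (vi)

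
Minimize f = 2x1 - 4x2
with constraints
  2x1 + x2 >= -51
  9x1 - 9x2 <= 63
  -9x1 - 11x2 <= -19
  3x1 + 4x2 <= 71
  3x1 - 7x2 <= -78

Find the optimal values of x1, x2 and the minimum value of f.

x1 = -55, x2 = 59, minimum f = -346

Feasible corners and f = 2x1 - 4x2:
  (-580/13, 497/13) → f = -3148/13
  (-55, 59) → f = -346
  (-725/96, 253/32) → f = -2243/48
  (185/33, 149/11) → f = -1418/33

The optimum lies where 2x1 + x2 = -51 and 3x1 + 4x2 = 71.
Solving simultaneously gives x1 = -55, x2 = 59.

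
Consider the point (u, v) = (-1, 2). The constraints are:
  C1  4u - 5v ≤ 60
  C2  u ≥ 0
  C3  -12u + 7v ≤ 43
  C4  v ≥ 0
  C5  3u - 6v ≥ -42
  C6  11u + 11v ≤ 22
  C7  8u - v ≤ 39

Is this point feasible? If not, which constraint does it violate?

Constraint C2: u = -1, which is not ≥ 0. All other constraints are satisfied.

not feasible — violates C2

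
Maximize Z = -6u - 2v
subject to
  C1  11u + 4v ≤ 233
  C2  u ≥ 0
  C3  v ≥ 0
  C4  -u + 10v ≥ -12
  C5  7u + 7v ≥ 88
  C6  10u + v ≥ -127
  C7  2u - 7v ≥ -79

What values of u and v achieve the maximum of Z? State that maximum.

u = 1, v = 81/7, maximum Z = -204/7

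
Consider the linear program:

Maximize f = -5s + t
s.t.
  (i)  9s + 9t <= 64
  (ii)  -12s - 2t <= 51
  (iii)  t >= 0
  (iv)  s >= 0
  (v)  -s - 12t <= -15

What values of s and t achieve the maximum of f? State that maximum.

s = 0, t = 64/9, maximum f = 64/9

Extreme points and f = -5s + t:
  (0, 64/9) → f = 64/9
  (211/33, 71/99) → f = -3094/99
  (0, 5/4) → f = 5/4

The binding constraints are 9s + 9t = 64 and s = 0.
Solving simultaneously gives s = 0, t = 64/9.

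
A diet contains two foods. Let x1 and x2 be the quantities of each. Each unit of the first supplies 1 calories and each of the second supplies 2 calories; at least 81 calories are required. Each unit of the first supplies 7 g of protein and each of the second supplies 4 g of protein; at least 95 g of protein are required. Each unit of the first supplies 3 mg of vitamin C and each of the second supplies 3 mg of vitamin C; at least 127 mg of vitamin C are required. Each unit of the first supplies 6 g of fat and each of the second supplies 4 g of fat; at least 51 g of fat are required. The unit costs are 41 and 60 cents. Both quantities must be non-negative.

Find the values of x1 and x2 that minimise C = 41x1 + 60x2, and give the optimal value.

x1 = 11/3, x2 = 116/3, minimum C = 7411/3

Vertices and C = 41x1 + 60x2:
  (0, 127/3) → C = 2540
  (81, 0) → C = 3321
  (11/3, 116/3) → C = 7411/3
The feasible region is unbounded (it extends along (0, 1), (1, 0)), but C strictly increases along every unbounded feasible direction, so there is no improving ray and the minimum is attained at a vertex.

At the optimal vertex, x1 + 2x2 = 81 and 3x1 + 3x2 = 127.
Solving simultaneously gives x1 = 11/3, x2 = 116/3.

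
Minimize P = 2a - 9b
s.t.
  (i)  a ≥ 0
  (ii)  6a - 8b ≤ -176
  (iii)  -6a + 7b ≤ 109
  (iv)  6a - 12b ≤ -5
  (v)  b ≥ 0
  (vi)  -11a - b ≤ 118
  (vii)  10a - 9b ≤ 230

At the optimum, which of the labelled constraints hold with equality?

(iii) and (vii)

Vertices and P = 2a - 9b:
  (60, 67) → P = -483
  (1712/13, 1570/13) → P = -10706/13
  (2591/16, 1235/8) → P = -2131/2

The minimum is at (2591/16, 1235/8). Substituting into each constraint, equality holds for (iii) and (vii); the remaining constraints have slack.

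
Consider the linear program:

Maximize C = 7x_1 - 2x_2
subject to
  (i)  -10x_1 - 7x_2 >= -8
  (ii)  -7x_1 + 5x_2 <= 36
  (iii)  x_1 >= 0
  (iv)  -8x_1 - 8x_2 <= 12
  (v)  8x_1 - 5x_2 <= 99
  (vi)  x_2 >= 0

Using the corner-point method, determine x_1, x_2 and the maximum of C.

x_1 = 4/5, x_2 = 0, maximum C = 28/5

Feasible corners and C = 7x_1 - 2x_2:
  (0, 8/7) → C = -16/7
  (4/5, 0) → C = 28/5
  (0, 0) → C = 0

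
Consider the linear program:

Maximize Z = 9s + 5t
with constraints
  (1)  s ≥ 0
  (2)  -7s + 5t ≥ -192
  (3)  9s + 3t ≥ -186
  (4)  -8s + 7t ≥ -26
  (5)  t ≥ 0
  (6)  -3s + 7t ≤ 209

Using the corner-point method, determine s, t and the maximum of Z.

s = 47, t = 50, maximum Z = 673

The binding constraints are -8s + 7t = -26 and -3s + 7t = 209.
Solving simultaneously gives s = 47, t = 50.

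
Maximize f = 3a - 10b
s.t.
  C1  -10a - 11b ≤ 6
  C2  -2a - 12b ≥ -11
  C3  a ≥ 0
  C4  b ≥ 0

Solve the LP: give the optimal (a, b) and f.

a = 11/2, b = 0, maximum f = 33/2

At the optimal vertex, -2a - 12b = -11 and b = 0.
Solving simultaneously gives a = 11/2, b = 0.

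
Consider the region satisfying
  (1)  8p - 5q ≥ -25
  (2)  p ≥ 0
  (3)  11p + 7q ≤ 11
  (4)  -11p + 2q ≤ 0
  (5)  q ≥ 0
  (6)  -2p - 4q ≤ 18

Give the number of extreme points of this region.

Of the 15 pairwise boundary intersections, those satisfying every inequality are:
  (0, 0)
  (2/9, 11/9)
  (1, 0)

3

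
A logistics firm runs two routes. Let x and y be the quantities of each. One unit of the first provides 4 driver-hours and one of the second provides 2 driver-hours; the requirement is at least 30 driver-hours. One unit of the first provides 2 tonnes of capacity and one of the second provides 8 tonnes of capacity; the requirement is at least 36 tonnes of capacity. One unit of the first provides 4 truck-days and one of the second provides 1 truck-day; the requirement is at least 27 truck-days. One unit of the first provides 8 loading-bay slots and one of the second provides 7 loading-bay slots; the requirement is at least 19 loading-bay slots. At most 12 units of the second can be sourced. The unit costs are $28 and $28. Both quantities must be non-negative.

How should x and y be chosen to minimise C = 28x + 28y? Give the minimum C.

Vertices and C = 28x + 28y:
  (18, 0) → C = 504
  (6, 3) → C = 252
  (15/4, 12) → C = 441
The feasible region is unbounded (it extends along (1, 0)), but C strictly increases along every unbounded feasible direction, so there is no improving ray and the minimum is attained at a vertex.

x = 6, y = 3, minimum C = 252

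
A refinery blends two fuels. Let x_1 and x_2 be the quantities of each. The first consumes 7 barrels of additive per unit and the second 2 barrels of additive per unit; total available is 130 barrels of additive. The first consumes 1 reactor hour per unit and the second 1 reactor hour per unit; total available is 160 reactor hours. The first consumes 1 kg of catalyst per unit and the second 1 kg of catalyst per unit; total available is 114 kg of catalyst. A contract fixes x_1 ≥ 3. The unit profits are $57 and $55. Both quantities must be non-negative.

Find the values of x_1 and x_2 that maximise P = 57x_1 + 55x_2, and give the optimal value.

Vertices and P = 57x_1 + 55x_2:
  (130/7, 0) → P = 7410/7
  (3, 0) → P = 171
  (3, 109/2) → P = 6337/2

x_1 = 3, x_2 = 109/2, maximum P = 6337/2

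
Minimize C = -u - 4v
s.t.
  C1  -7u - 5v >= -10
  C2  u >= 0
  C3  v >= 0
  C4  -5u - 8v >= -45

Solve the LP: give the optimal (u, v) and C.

u = 0, v = 2, minimum C = -8

Extreme points and C = -u - 4v:
  (0, 2) → C = -8
  (10/7, 0) → C = -10/7
  (0, 0) → C = 0

The optimum lies where -7u - 5v = -10 and u = 0.
Solving simultaneously gives u = 0, v = 2.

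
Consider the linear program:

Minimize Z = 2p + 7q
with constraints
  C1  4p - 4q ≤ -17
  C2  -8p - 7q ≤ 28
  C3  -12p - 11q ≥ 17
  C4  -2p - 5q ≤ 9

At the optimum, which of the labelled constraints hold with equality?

C1 and C2

Corner points and Z = 2p + 7q:
  (-77/20, 2/5) → Z = -49/10
  (-255/92, 34/23) → Z = 221/46
  (-189/4, 50) → Z = 511/2

The minimum is at (-77/20, 2/5). Substituting into each constraint, equality holds for C1 and C2; the remaining constraints have slack.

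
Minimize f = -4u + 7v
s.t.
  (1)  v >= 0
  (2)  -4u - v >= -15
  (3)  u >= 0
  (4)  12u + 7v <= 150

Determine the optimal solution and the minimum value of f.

u = 15/4, v = 0, minimum f = -15

Feasible corners and f = -4u + 7v:
  (15/4, 0) → f = -15
  (0, 0) → f = 0
  (0, 15) → f = 105

The binding constraints are v = 0 and -4u - v = -15.
Solving simultaneously gives u = 15/4, v = 0.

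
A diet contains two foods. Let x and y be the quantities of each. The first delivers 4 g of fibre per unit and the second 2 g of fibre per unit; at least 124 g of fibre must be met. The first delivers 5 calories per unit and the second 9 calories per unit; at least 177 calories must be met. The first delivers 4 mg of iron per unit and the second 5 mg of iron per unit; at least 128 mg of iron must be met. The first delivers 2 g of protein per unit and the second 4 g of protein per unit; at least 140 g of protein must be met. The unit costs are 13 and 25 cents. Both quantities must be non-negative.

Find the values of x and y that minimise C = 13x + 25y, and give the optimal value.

The feasible region is unbounded (it extends along (0, 1), (1, 0)), but C strictly increases along every unbounded feasible direction, so there is no improving ray and the minimum is attained at a vertex.

x = 18, y = 26, minimum C = 884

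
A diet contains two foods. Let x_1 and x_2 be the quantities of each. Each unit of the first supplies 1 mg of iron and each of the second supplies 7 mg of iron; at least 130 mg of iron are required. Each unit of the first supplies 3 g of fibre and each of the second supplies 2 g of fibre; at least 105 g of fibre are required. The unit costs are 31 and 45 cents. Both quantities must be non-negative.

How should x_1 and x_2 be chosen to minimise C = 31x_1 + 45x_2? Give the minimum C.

x_1 = 25, x_2 = 15, minimum C = 1450

Corner points and C = 31x_1 + 45x_2:
  (0, 105/2) → C = 4725/2
  (130, 0) → C = 4030
  (25, 15) → C = 1450
The feasible region is unbounded (it extends along (0, 1), (1, 0)), but C strictly increases along every unbounded feasible direction, so there is no improving ray and the minimum is attained at a vertex.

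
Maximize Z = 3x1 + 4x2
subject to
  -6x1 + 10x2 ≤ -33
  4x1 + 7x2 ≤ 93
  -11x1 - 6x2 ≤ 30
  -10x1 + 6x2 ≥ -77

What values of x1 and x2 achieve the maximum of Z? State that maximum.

x1 = 143/16, x2 = 33/16, maximum Z = 561/16

Extreme points and Z = 3x1 + 4x2:
  (-51/73, -543/146) → Z = -1239/73
  (143/16, 33/16) → Z = 561/16
  (47/21, -1147/126) → Z = -1871/63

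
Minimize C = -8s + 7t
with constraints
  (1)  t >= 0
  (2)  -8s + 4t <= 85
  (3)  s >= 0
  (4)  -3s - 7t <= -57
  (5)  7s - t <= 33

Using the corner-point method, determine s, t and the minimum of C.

Extreme points and C = -8s + 7t:
  (0, 85/4) → C = 595/4
  (217/20, 859/20) → C = 4277/20
  (0, 57/7) → C = 57
  (72/13, 75/13) → C = -51/13

s = 72/13, t = 75/13, minimum C = -51/13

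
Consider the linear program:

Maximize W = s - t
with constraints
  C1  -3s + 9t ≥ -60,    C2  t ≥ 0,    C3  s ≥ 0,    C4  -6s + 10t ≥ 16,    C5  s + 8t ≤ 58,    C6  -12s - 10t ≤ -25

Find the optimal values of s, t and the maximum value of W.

s = 226/29, t = 182/29, maximum W = 44/29

Feasible corners and W = s - t:
  (0, 29/4) → W = -29/4
  (0, 5/2) → W = -5/2
  (226/29, 182/29) → W = 44/29
  (1/2, 19/10) → W = -7/5

The binding constraints are -6s + 10t = 16 and s + 8t = 58.
Solving simultaneously gives s = 226/29, t = 182/29.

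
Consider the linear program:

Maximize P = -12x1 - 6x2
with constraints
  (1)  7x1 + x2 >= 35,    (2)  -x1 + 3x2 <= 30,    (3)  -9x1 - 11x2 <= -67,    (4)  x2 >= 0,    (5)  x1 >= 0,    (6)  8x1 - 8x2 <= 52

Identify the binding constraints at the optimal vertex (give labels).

Corner points and P = -12x1 - 6x2:
  (75/22, 245/22) → P = -1185/11
  (159/34, 77/34) → P = -1185/17
  (99/4, 73/4) → P = -813/2
  (277/40, 17/40) → P = -1713/20

The maximum is at (159/34, 77/34). Substituting into each constraint, equality holds for (1) and (3); the remaining constraints have slack.

(1) and (3)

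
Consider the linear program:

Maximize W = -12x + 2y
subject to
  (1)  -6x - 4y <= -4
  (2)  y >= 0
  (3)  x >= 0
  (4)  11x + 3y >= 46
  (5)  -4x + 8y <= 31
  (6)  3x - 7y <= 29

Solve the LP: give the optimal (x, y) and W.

x = 11/4, y = 21/4, maximum W = -45/2

Vertices and W = -12x + 2y:
  (46/11, 0) → W = -552/11
  (29/3, 0) → W = -116
  (11/4, 21/4) → W = -45/2
The feasible region is unbounded (it extends along (2, 1), (7, 3)), but W strictly decreases along every unbounded feasible direction, so there is no improving ray and the maximum is attained at a vertex.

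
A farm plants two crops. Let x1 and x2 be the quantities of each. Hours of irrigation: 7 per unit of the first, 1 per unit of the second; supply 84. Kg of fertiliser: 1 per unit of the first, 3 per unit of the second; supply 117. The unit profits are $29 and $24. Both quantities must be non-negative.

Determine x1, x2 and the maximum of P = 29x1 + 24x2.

x1 = 27/4, x2 = 147/4, maximum P = 4311/4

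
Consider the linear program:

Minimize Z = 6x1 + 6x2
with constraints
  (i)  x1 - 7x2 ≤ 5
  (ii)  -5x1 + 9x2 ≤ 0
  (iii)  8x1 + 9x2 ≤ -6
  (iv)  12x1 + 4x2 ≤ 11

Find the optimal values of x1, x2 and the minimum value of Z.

Corner points and Z = 6x1 + 6x2:
  (-45/26, -25/26) → Z = -210/13
  (3/65, -46/65) → Z = -258/65
  (-6/13, -10/39) → Z = -56/13

The optimum lies where x1 - 7x2 = 5 and -5x1 + 9x2 = 0.
Solving simultaneously gives x1 = -45/26, x2 = -25/26.

x1 = -45/26, x2 = -25/26, minimum Z = -210/13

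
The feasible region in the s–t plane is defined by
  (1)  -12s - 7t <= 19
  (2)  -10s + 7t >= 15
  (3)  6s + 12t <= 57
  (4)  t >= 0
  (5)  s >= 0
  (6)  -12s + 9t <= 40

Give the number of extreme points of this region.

The feasible vertices (each the meet of two boundaries and inside every other half-plane) are:
  (73/54, 110/27)
  (0, 15/7)
  (1/6, 14/3)
  (0, 40/9)

4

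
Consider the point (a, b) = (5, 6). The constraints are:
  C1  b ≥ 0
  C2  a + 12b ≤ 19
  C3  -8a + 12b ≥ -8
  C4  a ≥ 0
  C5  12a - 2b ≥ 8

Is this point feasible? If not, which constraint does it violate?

Constraint C2: a + 12b = 77, which is not ≤ 19. All other constraints are satisfied.

not feasible — violates C2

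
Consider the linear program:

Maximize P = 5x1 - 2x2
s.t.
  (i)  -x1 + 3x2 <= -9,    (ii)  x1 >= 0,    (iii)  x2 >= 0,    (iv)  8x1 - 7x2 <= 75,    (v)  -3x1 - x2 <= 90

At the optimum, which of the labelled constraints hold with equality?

(i) and (iv)

Corner points and P = 5x1 - 2x2:
  (9, 0) → P = 45
  (162/17, 3/17) → P = 804/17
  (75/8, 0) → P = 375/8

The maximum is at (162/17, 3/17). Substituting into each constraint, equality holds for (i) and (iv); the remaining constraints have slack.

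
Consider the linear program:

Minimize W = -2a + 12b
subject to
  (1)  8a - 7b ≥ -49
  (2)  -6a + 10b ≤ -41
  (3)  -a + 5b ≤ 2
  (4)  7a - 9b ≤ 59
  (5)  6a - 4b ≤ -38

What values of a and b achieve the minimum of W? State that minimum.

a = -854/23, b = -815/23, minimum W = -8072/23

Vertices and W = -2a + 12b:
  (-777/38, -311/19) → W = -2955/19
  (-854/23, -815/23) → W = -8072/23
  (-136/9, -79/6) → W = -1150/9
  (-289/13, -310/13) → W = -3142/13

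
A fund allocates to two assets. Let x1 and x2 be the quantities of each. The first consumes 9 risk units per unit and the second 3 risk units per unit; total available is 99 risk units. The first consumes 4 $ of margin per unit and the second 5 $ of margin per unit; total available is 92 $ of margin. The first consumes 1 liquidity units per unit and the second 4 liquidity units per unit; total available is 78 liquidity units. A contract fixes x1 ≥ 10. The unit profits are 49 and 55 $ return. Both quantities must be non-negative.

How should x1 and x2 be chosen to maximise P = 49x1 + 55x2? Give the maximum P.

Corner points and P = 49x1 + 55x2:
  (11, 0) → P = 539
  (10, 0) → P = 490
  (10, 3) → P = 655

x1 = 10, x2 = 3, maximum P = 655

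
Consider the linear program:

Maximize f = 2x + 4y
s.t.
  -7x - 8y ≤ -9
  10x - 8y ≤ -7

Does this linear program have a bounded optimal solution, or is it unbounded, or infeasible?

unbounded

From the feasible point (2/17, 139/136), moving in the direction (8, 10) keeps every constraint satisfied while f increases without bound.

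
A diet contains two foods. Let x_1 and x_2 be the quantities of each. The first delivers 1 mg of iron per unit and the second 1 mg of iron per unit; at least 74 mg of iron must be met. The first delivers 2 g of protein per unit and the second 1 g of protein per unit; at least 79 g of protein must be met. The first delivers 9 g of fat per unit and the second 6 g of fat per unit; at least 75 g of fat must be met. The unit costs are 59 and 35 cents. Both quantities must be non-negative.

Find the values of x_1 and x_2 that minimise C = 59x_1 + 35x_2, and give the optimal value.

Extreme points and C = 59x_1 + 35x_2:
  (0, 79) → C = 2765
  (74, 0) → C = 4366
  (5, 69) → C = 2710
The feasible region is unbounded (it extends along (0, 1), (1, 0)), but C strictly increases along every unbounded feasible direction, so there is no improving ray and the minimum is attained at a vertex.

The optimum lies where x_1 + x_2 = 74 and 2x_1 + x_2 = 79.
Solving simultaneously gives x_1 = 5, x_2 = 69.

x_1 = 5, x_2 = 69, minimum C = 2710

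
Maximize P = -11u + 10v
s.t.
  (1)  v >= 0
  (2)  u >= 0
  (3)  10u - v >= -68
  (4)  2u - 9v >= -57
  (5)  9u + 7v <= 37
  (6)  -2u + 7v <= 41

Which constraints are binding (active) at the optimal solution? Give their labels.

(2) and (5)

Extreme points and P = -11u + 10v:
  (0, 0) → P = 0
  (37/9, 0) → P = -407/9
  (0, 37/7) → P = 370/7

The maximum is at (0, 37/7). Substituting into each constraint, equality holds for (2) and (5); the remaining constraints have slack.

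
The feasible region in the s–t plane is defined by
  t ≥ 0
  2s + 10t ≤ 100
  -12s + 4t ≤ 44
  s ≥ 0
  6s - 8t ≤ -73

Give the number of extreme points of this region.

3

Pairwise boundary intersections that survive every other constraint:
  (0, 10)
  (35/38, 373/38)
  (0, 73/8)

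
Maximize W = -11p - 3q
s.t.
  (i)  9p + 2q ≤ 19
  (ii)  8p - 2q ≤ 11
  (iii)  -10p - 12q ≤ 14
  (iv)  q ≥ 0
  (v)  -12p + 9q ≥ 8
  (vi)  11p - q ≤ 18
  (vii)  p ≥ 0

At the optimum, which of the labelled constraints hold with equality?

(v) and (vii)

Vertices and W = -11p - 3q:
  (31/21, 20/7) → W = -521/21
  (0, 19/2) → W = -57/2
  (0, 8/9) → W = -8/3

The maximum is at (0, 8/9). Substituting into each constraint, equality holds for (v) and (vii); the remaining constraints have slack.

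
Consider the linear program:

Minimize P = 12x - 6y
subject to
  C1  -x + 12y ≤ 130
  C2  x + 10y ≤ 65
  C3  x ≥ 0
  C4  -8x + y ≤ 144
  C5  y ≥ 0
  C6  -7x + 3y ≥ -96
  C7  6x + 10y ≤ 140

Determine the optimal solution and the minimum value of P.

Extreme points and P = 12x - 6y:
  (0, 13/2) → P = -39
  (15, 5) → P = 150
  (0, 0) → P = 0
  (96/7, 0) → P = 1152/7
  (345/22, 101/22) → P = 1767/11

x = 0, y = 13/2, minimum P = -39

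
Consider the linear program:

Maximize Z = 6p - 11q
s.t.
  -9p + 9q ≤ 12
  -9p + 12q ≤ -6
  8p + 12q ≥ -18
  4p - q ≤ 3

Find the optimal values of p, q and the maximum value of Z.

p = 9/28, q = -12/7, maximum Z = 291/14

Extreme points and Z = 6p - 11q:
  (-12/17, -35/34) → Z = 241/34
  (10/13, 1/13) → Z = 49/13
  (9/28, -12/7) → Z = 291/14

At the optimal vertex, 8p + 12q = -18 and 4p - q = 3.
Solving simultaneously gives p = 9/28, q = -12/7.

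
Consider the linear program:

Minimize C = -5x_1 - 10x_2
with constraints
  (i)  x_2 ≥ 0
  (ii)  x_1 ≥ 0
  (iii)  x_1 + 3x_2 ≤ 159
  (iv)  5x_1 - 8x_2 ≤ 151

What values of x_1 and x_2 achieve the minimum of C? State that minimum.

x_1 = 75, x_2 = 28, minimum C = -655

Vertices and C = -5x_1 - 10x_2:
  (0, 0) → C = 0
  (151/5, 0) → C = -151
  (0, 53) → C = -530
  (75, 28) → C = -655

The binding constraints are x_1 + 3x_2 = 159 and 5x_1 - 8x_2 = 151.
Solving simultaneously gives x_1 = 75, x_2 = 28.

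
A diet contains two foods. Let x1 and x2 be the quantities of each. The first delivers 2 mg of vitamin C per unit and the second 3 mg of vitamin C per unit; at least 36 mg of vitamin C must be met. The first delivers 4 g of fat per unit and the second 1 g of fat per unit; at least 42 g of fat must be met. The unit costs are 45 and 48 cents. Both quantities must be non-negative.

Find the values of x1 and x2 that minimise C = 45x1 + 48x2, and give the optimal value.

x1 = 9, x2 = 6, minimum C = 693

Extreme points and C = 45x1 + 48x2:
  (0, 42) → C = 2016
  (18, 0) → C = 810
  (9, 6) → C = 693
The feasible region is unbounded (it extends along (0, 1), (1, 0)), but C strictly increases along every unbounded feasible direction, so there is no improving ray and the minimum is attained at a vertex.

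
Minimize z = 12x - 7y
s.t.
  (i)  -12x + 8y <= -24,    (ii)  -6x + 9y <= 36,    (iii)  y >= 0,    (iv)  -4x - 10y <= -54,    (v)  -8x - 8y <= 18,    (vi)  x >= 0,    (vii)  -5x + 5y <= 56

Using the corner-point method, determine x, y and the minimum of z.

Extreme points and z = 12x - 7y:
  (42/5, 48/5) → z = 168/5
  (84/19, 69/19) → z = 525/19
  (27/2, 0) → z = 162
The feasible region is unbounded (it extends along (3, 2), (1, 0)), but z strictly increases along every unbounded feasible direction, so there is no improving ray and the minimum is attained at a vertex.

The optimum lies where -12x + 8y = -24 and -4x - 10y = -54.
Solving simultaneously gives x = 84/19, y = 69/19.

x = 84/19, y = 69/19, minimum z = 525/19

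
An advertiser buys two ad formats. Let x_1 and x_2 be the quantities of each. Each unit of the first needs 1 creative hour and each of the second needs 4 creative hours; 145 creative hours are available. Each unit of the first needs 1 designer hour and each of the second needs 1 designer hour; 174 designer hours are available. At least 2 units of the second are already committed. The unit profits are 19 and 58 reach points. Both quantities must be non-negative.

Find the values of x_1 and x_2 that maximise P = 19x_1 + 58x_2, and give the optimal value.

x_1 = 137, x_2 = 2, maximum P = 2719

Feasible corners and P = 19x_1 + 58x_2:
  (0, 145/4) → P = 4205/2
  (0, 2) → P = 116
  (137, 2) → P = 2719

The binding constraints are x_1 + 4x_2 = 145 and x_2 = 2.
Solving simultaneously gives x_1 = 137, x_2 = 2.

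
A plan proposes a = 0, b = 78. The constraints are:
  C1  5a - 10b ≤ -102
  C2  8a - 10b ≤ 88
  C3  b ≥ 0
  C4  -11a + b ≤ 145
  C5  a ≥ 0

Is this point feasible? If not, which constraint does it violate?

C1: -780 ≤ -102 ✓
C2: -780 ≤ 88 ✓
C3: 78 ≥ 0 ✓
C4: 78 ≤ 145 ✓
C5: 0 ≥ 0 ✓

feasible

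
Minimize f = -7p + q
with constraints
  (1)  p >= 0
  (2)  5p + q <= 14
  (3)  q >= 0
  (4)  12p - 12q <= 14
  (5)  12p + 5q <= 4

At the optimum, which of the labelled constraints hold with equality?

Extreme points and f = -7p + q:
  (0, 0) → f = 0
  (0, 4/5) → f = 4/5
  (1/3, 0) → f = -7/3

The minimum is at (1/3, 0). Substituting into each constraint, equality holds for (3) and (5); the remaining constraints have slack.

(3) and (5)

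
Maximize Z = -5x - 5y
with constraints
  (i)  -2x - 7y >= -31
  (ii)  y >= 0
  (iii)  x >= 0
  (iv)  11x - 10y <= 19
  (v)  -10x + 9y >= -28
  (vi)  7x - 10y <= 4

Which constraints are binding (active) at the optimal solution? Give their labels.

Corner points and Z = -5x - 5y:
  (0, 31/7) → Z = -155/7
  (443/97, 303/97) → Z = -3730/97
  (0, 0) → Z = 0
  (4/7, 0) → Z = -20/7
  (15/4, 89/40) → Z = -239/8

The maximum is at (0, 0). Substituting into each constraint, equality holds for (ii) and (iii); the remaining constraints have slack.

(ii) and (iii)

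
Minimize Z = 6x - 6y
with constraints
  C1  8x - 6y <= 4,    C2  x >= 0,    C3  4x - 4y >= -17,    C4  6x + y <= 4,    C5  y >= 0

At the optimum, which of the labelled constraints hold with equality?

C2 and C4

Vertices and Z = 6x - 6y:
  (7/11, 2/11) → Z = 30/11
  (1/2, 0) → Z = 3
  (0, 4) → Z = -24
  (0, 0) → Z = 0

The minimum is at (0, 4). Substituting into each constraint, equality holds for C2 and C4; the remaining constraints have slack.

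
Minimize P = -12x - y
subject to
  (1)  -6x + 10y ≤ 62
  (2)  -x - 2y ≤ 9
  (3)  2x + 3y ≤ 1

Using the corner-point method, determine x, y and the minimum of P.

x = 29, y = -19, minimum P = -329

Corner points and P = -12x - y:
  (-107/11, 4/11) → P = 1280/11
  (-88/19, 65/19) → P = 991/19
  (29, -19) → P = -329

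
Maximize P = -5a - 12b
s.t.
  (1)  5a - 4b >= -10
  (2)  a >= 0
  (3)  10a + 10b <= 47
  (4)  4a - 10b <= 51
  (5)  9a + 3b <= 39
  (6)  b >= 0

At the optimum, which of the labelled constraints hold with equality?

Corner points and P = -5a - 12b:
  (0, 5/2) → P = -30
  (44/45, 67/18) → P = -446/9
  (0, 0) → P = 0
  (83/20, 11/20) → P = -547/20
  (13/3, 0) → P = -65/3

The maximum is at (0, 0). Substituting into each constraint, equality holds for (2) and (6); the remaining constraints have slack.

(2) and (6)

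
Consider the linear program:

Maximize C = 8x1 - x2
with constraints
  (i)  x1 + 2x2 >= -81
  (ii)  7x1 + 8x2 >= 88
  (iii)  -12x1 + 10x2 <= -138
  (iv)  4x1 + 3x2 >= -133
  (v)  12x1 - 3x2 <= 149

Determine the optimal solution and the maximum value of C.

Corner points and C = 8x1 - x2:
  (992/83, 45/83) → C = 7891/83
  (112/9, 1/9) → C = 895/9
  (269/21, 11/7) → C = 2119/21

x1 = 269/21, x2 = 11/7, maximum C = 2119/21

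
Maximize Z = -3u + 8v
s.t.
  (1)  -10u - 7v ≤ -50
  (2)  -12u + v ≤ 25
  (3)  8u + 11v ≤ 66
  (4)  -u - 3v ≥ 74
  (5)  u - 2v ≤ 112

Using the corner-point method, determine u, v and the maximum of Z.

u = 668/23, v = -790/23, maximum Z = -8324/23

Corner points and Z = -3u + 8v:
  (668/23, -790/23) → Z = -8324/23
  (884/27, -1070/27) → Z = -11212/27
  (188/5, -186/5) → Z = -2052/5

At the optimal vertex, -10u - 7v = -50 and -u - 3v = 74.
Solving simultaneously gives u = 668/23, v = -790/23.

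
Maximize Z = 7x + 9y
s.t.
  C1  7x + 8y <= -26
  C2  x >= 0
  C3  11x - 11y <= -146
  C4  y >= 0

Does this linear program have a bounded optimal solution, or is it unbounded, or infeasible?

The boundaries 7x + 8y = -26 and 11x - 11y = -146 meet at (-1454/165, 736/165), but that point violates x ≥ 0. Every candidate vertex is excluded by some other constraint, so the feasible region is empty.

infeasible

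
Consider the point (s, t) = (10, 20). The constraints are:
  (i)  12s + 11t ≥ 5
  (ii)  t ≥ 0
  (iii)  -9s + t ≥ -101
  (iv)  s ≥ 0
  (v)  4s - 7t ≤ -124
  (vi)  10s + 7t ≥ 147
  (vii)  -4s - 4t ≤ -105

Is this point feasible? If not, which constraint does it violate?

Constraint (v): 4s - 7t = -100, which is not ≤ -124. All other constraints are satisfied.

not feasible — violates (v)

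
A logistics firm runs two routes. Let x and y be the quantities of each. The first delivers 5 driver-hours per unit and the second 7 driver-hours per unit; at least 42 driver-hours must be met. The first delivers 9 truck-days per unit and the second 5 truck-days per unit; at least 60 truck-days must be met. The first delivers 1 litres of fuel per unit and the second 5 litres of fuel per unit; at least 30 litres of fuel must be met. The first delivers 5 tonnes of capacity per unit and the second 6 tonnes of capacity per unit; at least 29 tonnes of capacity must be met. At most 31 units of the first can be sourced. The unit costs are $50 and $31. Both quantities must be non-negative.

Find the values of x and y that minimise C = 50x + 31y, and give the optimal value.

x = 15/4, y = 21/4, minimum C = 1401/4

Vertices and C = 50x + 31y:
  (0, 12) → C = 372
  (30, 0) → C = 1500
  (31, 0) → C = 1550
  (15/4, 21/4) → C = 1401/4
The feasible region is unbounded (it extends along (0, 1)), but C strictly increases along every unbounded feasible direction, so there is no improving ray and the minimum is attained at a vertex.

At the optimal vertex, 9x + 5y = 60 and x + 5y = 30.
Solving simultaneously gives x = 15/4, y = 21/4.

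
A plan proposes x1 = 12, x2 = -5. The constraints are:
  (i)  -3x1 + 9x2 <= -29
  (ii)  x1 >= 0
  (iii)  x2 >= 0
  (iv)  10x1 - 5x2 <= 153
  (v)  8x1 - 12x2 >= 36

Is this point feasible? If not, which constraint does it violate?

Constraint (iii): x2 = -5, which is not ≥ 0. All other constraints are satisfied.

not feasible — violates (iii)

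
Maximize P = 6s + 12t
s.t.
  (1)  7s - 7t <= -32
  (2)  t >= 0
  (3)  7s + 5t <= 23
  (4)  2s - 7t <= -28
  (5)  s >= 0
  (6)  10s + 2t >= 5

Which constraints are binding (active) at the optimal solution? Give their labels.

Corner points and P = 6s + 12t:
  (1/84, 55/12) → P = 771/14
  (0, 32/7) → P = 384/7
  (0, 23/5) → P = 276/5

The maximum is at (0, 23/5). Substituting into each constraint, equality holds for (3) and (5); the remaining constraints have slack.

(3) and (5)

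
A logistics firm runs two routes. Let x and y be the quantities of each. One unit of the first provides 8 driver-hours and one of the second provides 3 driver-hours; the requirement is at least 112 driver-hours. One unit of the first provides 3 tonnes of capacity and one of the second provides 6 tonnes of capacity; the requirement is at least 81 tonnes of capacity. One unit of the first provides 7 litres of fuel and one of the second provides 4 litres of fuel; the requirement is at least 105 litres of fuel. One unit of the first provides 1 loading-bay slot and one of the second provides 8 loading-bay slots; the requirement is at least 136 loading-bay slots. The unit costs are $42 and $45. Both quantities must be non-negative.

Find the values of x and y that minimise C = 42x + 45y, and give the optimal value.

Extreme points and C = 42x + 45y:
  (0, 112/3) → C = 1680
  (136, 0) → C = 5712
  (8, 16) → C = 1056
The feasible region is unbounded (it extends along (0, 1), (1, 0)), but C strictly increases along every unbounded feasible direction, so there is no improving ray and the minimum is attained at a vertex.

At the optimal vertex, 8x + 3y = 112 and x + 8y = 136.
Solving simultaneously gives x = 8, y = 16.

x = 8, y = 16, minimum C = 1056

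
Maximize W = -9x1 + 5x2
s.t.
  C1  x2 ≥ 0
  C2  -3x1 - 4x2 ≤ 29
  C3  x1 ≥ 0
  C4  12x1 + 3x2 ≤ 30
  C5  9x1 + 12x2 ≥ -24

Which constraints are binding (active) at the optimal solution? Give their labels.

C3 and C4

Vertices and W = -9x1 + 5x2:
  (0, 0) → W = 0
  (5/2, 0) → W = -45/2
  (0, 10) → W = 50

The maximum is at (0, 10). Substituting into each constraint, equality holds for C3 and C4; the remaining constraints have slack.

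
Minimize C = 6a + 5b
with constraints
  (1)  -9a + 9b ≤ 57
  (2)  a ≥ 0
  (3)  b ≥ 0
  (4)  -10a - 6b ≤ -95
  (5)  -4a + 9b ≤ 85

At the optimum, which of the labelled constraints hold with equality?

Corner points and C = 6a + 5b:
  (57/16, 475/48) → C = 3401/48
  (28/5, 179/15) → C = 1399/15
  (19/2, 0) → C = 57
The feasible region is unbounded (it extends along (1, 0), (9, 4)), but C strictly increases along every unbounded feasible direction, so there is no improving ray and the minimum is attained at a vertex.

The minimum is at (19/2, 0). Substituting into each constraint, equality holds for (3) and (4); the remaining constraints have slack.

(3) and (4)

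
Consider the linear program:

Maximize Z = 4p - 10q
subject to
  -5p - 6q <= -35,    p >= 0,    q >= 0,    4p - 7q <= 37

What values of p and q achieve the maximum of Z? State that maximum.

Vertices and Z = 4p - 10q:
  (0, 35/6) → Z = -175/3
  (7, 0) → Z = 28
  (37/4, 0) → Z = 37
The feasible region is unbounded (it extends along (0, 1), (7, 4)), but Z strictly decreases along every unbounded feasible direction, so there is no improving ray and the maximum is attained at a vertex.

The binding constraints are q = 0 and 4p - 7q = 37.
Solving simultaneously gives p = 37/4, q = 0.

p = 37/4, q = 0, maximum Z = 37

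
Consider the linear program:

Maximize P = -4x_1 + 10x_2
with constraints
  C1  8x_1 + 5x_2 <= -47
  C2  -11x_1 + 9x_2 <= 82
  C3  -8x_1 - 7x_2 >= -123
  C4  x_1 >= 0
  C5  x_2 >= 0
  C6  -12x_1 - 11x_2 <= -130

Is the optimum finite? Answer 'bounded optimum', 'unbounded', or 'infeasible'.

The boundaries -11x_1 + 9x_2 = 82 and -8x_1 - 7x_2 = -123 meet at (533/149, 2009/149), but that point violates 8x_1 + 5x_2 ≤ -47. Every candidate vertex is excluded by some other constraint, so the feasible region is empty.

infeasible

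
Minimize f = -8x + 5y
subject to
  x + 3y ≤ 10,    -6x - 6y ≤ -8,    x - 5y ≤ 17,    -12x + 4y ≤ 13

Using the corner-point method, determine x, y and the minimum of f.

Corner points and f = -8x + 5y:
  (101/8, -7/8) → f = -843/8
  (1/40, 133/40) → f = 657/40
  (71/18, -47/18) → f = -803/18
  (-23/48, 29/16) → f = 619/48

At the optimal vertex, x + 3y = 10 and x - 5y = 17.
Solving simultaneously gives x = 101/8, y = -7/8.

x = 101/8, y = -7/8, minimum f = -843/8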